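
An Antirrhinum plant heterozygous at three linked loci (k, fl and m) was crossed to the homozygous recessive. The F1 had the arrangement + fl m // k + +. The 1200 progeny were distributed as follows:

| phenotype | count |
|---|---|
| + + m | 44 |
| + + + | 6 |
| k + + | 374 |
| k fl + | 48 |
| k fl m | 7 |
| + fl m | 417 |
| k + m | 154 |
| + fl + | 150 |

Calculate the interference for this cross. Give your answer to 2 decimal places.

0.53

The two rarest classes, k fl m and + + +, are the double crossovers. Comparing them with the parentals, only the k allele has switched, so k is the middle locus and the order is fl – k – m.
fl–k: (92 + 13)/1200 = 0.0875; k–m: (304 + 13)/1200 = 0.2642.
Expected DCO frequency = 0.0875 × 0.2642 ≈ 0.02312; observed = 13/1200 ≈ 0.01083.
Coefficient of coincidence = 0.01083/0.02312 ≈ 0.47; interference = 1 − 0.47 = 0.53.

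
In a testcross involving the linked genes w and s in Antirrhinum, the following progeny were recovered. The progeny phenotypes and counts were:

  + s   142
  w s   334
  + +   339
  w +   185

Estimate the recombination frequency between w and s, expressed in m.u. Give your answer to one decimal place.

The two most frequent classes, + + (339) and w s (334), are the parental types, so the F1 was + + / w s.
The recombinant classes are + s and w +: 142 + 185 = 327.
Recombination frequency = 327/1000 = 0.3270 ≈ 32.7%, i.e. 32.7 m.u.

32.7 m.u.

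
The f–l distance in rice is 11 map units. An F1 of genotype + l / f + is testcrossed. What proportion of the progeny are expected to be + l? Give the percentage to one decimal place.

A map distance of 11 map units corresponds to a recombination frequency of 0.110.
The F1 is + l / f +, so + l is a parental gamete class with expected frequency (1 − r)/2 = 0.890/2 = 0.4450.
That is 0.4450 = 44.5% of the progeny.

44.5%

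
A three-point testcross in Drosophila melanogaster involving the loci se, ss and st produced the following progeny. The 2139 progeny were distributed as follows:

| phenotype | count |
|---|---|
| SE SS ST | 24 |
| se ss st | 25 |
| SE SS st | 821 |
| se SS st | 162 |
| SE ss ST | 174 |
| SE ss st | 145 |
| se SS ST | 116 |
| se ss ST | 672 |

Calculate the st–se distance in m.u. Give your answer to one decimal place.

18.0 m.u.

The two most frequent reciprocal classes, se ss ST and SE SS st, are the parental types, so the F1 was se ss ST / SE SS st.
The two rarest classes, se ss st and SE SS ST, are the double crossovers. Comparing them with the parentals, only the st allele has switched, so st is the middle locus and the order is se – st – ss.
Crossovers in the se–st interval produce the single-crossover classes SE ss ST and se SS st (174 + 162 = 336) plus the double crossovers (49).
RF(se–st) = (336 + 49) / 2139 = 385/2139 = 0.1800 → 18.0 m.u.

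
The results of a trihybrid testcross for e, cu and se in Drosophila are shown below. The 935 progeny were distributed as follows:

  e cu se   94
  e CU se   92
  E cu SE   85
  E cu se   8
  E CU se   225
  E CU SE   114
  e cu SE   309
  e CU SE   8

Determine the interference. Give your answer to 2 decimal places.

0.65

The two most frequent reciprocal classes, E CU se and e cu SE, are the parental types, so the F1 was E CU se / e cu SE.
The two rarest classes, E cu se and e CU SE, are the double crossovers. Comparing them with the parentals, only the cu allele has switched, so cu is the middle locus and the order is se – cu – e.
se–cu: (208 + 16)/935 = 0.2396; cu–e: (177 + 16)/935 = 0.2064.
Expected DCO frequency = 0.2396 × 0.2064 ≈ 0.04945; observed = 16/935 ≈ 0.01711.
Coefficient of coincidence = 0.01711/0.04945 ≈ 0.35; interference = 1 − 0.35 = 0.65.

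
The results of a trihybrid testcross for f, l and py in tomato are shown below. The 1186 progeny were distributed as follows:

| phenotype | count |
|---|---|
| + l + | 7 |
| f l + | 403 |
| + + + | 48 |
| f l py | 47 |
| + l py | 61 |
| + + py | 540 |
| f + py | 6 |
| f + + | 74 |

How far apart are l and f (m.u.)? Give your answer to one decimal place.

The two most frequent reciprocal classes, + + py and f l +, are the parental types, so the F1 was + + py / f l +.
The two rarest classes, f + py and + l +, are the double crossovers. Comparing them with the parentals, only the f allele has switched, so f is the middle locus and the order is py – f – l.
Crossovers in the f–l interval produce the single-crossover classes + l py and f + + (61 + 74 = 135) plus the double crossovers (13).
RF(f–l) = (135 + 13) / 1186 = 148/1186 = 0.1248 → 12.5 m.u.

12.5 m.u.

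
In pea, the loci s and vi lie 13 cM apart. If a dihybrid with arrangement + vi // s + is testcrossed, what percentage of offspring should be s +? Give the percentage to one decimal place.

43.5%

A map distance of 13 cM corresponds to a recombination frequency of 0.130.
The F1 is + vi / s +, so s + is a parental gamete class with expected frequency (1 − r)/2 = 0.870/2 = 0.4350.
That is 0.4350 = 43.5% of the progeny.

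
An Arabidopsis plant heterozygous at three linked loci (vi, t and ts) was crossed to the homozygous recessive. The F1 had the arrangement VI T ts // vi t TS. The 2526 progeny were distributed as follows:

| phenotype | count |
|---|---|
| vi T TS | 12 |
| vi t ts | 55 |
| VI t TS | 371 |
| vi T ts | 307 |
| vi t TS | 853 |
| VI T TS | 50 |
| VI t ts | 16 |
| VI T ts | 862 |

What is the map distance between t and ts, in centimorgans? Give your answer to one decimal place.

The two rarest classes, VI t ts and vi T TS, are the double crossovers. Comparing them with the parentals, only the t allele has switched, so t is the middle locus and the order is ts – t – vi.
Crossovers in the ts–t interval produce the single-crossover classes VI T TS and vi t ts (50 + 55 = 105) plus the double crossovers (28).
RF(ts–t) = (105 + 28) / 2526 = 133/2526 = 0.0527 → 5.3 centimorgans.

5.3 centimorgans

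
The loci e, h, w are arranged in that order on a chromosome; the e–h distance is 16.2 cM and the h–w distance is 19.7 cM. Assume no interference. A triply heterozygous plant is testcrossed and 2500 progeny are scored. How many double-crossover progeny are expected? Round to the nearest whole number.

80

Map distances give recombination frequencies of 0.162 and 0.197 for the two intervals.
With no interference, expected double-crossover frequency = 0.162 × 0.197 = 0.03191.
Expected number = 0.03191 × 2500 = 79.78 ≈ 80.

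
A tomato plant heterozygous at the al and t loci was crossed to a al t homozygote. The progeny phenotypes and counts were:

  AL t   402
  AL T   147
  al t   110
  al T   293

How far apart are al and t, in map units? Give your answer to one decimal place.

27.0 map units

The two most frequent classes, AL t (402) and al T (293), are the parental types, so the F1 was AL t / al T.
The recombinant classes are AL T and al t: 147 + 110 = 257.
Recombination frequency = 257/952 = 0.2700 ≈ 27.0%, i.e. 27.0 map units.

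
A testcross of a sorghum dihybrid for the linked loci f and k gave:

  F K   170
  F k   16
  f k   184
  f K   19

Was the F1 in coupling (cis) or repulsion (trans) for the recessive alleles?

cis

The two most frequent classes are F K (170) and f k (184); these are the parental (non-recombinant) types.
So the F1 carried F K on one chromosome and f k on the other — the recessive alleles are on the same chromosome (cis / coupling).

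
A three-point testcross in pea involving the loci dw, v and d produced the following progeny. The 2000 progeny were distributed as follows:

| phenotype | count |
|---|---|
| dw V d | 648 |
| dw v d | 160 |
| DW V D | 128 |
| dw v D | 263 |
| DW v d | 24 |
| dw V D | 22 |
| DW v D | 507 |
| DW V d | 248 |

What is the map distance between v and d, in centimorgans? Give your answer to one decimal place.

The two most frequent reciprocal classes, DW v D and dw V d, are the parental types, so the F1 was DW v D / dw V d.
The two rarest classes, DW v d and dw V D, are the double crossovers. Comparing them with the parentals, only the d allele has switched, so d is the middle locus and the order is dw – d – v.
Crossovers in the d–v interval produce the single-crossover classes DW V D and dw v d (128 + 160 = 288) plus the double crossovers (46).
RF(d–v) = (288 + 46) / 2000 = 334/2000 = 0.1670 → 16.7 centimorgans.

16.7 centimorgans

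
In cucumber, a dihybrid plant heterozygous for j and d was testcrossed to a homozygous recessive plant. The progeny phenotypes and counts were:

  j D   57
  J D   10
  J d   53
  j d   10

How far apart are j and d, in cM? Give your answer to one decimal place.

15.4 cM

The two most frequent classes, J d (53) and j D (57), are the parental types, so the F1 was J d / j D.
The recombinant classes are J D and j d: 10 + 10 = 20.
Recombination frequency = 20/130 = 0.1538 ≈ 15.4%, i.e. 15.4 cM.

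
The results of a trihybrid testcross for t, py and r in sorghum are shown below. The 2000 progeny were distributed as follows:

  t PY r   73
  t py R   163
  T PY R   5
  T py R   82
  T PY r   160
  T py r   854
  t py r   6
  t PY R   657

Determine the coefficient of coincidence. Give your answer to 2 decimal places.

The two most frequent reciprocal classes, T py r and t PY R, are the parental types, so the F1 was T py r / t PY R.
The two rarest classes, t py r and T PY R, are the double crossovers. Comparing them with the parentals, only the t allele has switched, so t is the middle locus and the order is r – t – py.
r–t: (155 + 11)/2000 = 0.0830; t–py: (323 + 11)/2000 = 0.1670.
Expected DCO frequency = 0.0830 × 0.1670 ≈ 0.01386; observed = 11/2000 ≈ 0.00550.
Coefficient of coincidence = 0.00550/0.01386 ≈ 0.40.

0.40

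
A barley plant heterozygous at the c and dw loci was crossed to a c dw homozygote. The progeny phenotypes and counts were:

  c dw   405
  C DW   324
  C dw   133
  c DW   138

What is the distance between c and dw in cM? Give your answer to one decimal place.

27.1 cM

The two most frequent classes, C DW (324) and c dw (405), are the parental types, so the F1 was C DW / c dw.
The recombinant classes are C dw and c DW: 133 + 138 = 271.
Recombination frequency = 271/1000 = 0.2710 ≈ 27.1%, i.e. 27.1 cM.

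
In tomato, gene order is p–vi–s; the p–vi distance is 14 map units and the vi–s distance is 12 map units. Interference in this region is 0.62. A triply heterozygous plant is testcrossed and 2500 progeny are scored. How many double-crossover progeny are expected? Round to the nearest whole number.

Map distances give recombination frequencies of 0.140 and 0.120 for the two intervals.
With interference 0.62 (so coincidence = 0.38), expected double-crossover frequency = 0.140 × 0.120 × 0.38 = 0.00638.
Expected number = 0.00638 × 2500 = 15.96 ≈ 16.

16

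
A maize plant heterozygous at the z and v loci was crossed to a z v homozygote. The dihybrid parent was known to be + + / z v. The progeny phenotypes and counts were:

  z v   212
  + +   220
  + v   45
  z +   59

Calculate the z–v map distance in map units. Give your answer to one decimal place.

The recombinant classes are + v and z +: 45 + 59 = 104.
Recombination frequency = 104/536 = 0.1940 ≈ 19.4%, i.e. 19.4 map units.

19.4 map units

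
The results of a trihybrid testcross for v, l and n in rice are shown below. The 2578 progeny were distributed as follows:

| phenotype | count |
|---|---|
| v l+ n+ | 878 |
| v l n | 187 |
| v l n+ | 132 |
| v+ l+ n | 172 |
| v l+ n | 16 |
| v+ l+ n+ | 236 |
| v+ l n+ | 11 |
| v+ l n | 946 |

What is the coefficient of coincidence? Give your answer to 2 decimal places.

0.47

The two most frequent reciprocal classes, v l+ n+ and v+ l n, are the parental types, so the F1 was v l+ n+ / v+ l n.
The two rarest classes, v l+ n and v+ l n+, are the double crossovers. Comparing them with the parentals, only the n allele has switched, so n is the middle locus and the order is v – n – l.
v–n: (423 + 27)/2578 = 0.1746; n–l: (304 + 27)/2578 = 0.1284.
Expected DCO frequency = 0.1746 × 0.1284 ≈ 0.02242; observed = 27/2578 ≈ 0.01047.
Coefficient of coincidence = 0.01047/0.02242 ≈ 0.47.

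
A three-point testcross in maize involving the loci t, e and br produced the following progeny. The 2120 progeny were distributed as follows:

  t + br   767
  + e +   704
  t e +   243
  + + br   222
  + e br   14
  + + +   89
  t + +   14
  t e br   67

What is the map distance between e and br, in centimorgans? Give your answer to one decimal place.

8.7 centimorgans

The two most frequent reciprocal classes, t + br and + e +, are the parental types, so the F1 was t + br / + e +.
The two rarest classes, t + + and + e br, are the double crossovers. Comparing them with the parentals, only the br allele has switched, so br is the middle locus and the order is e – br – t.
Crossovers in the e–br interval produce the single-crossover classes t e br and + + + (67 + 89 = 156) plus the double crossovers (28).
RF(e–br) = (156 + 28) / 2120 = 184/2120 = 0.0868 → 8.7 centimorgans.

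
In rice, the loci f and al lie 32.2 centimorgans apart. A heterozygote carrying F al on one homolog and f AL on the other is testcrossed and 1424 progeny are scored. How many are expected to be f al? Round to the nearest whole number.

A map distance of 32.2 centimorgans corresponds to a recombination frequency of 0.322.
The F1 is F al / f AL, so f al is a recombinant gamete class with expected frequency r/2 = 0.322/2 = 0.1610.
Expected number = 0.1610 × 1424 = 229.26 ≈ 229.

229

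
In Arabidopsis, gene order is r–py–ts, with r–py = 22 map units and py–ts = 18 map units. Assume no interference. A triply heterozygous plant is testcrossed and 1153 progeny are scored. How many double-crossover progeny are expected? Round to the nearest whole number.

Map distances give recombination frequencies of 0.220 and 0.180 for the two intervals.
With no interference, expected double-crossover frequency = 0.220 × 0.180 = 0.03960.
Expected number = 0.03960 × 1153 = 45.66 ≈ 46.

46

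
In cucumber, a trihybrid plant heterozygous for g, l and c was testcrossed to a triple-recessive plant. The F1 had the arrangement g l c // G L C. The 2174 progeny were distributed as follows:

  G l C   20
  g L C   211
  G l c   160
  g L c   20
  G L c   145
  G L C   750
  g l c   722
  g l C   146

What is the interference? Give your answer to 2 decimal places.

The two rarest classes, g L c and G l C, are the double crossovers. Comparing them with the parentals, only the l allele has switched, so l is the middle locus and the order is g – l – c.
g–l: (371 + 40)/2174 = 0.1891; l–c: (291 + 40)/2174 = 0.1523.
Expected DCO frequency = 0.1891 × 0.1523 ≈ 0.02880; observed = 40/2174 ≈ 0.01840.
Coefficient of coincidence = 0.01840/0.02880 ≈ 0.64; interference = 1 − 0.64 = 0.36.

0.36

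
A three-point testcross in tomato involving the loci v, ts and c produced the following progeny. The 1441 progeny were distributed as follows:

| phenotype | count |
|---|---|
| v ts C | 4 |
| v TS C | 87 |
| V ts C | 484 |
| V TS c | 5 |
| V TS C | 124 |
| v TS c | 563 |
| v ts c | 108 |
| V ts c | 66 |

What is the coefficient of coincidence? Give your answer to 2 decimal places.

The two most frequent reciprocal classes, V ts C and v TS c, are the parental types, so the F1 was V ts C / v TS c.
The two rarest classes, v ts C and V TS c, are the double crossovers. Comparing them with the parentals, only the v allele has switched, so v is the middle locus and the order is c – v – ts.
c–v: (153 + 9)/1441 = 0.1124; v–ts: (232 + 9)/1441 = 0.1672.
Expected DCO frequency = 0.1124 × 0.1672 ≈ 0.01879; observed = 9/1441 ≈ 0.00625.
Coefficient of coincidence = 0.00625/0.01879 ≈ 0.33.

0.33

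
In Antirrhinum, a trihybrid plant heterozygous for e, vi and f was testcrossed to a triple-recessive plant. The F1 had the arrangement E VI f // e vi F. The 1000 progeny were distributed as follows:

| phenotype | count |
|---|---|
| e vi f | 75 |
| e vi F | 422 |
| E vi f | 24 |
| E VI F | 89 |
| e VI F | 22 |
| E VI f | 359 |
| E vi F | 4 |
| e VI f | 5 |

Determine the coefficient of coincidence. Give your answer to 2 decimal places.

The two rarest classes, e VI f and E vi F, are the double crossovers. Comparing them with the parentals, only the e allele has switched, so e is the middle locus and the order is f – e – vi.
f–e: (164 + 9)/1000 = 0.1730; e–vi: (46 + 9)/1000 = 0.0550.
Expected DCO frequency = 0.1730 × 0.0550 ≈ 0.00951; observed = 9/1000 ≈ 0.00900.
Coefficient of coincidence = 0.00900/0.00951 ≈ 0.95.

0.95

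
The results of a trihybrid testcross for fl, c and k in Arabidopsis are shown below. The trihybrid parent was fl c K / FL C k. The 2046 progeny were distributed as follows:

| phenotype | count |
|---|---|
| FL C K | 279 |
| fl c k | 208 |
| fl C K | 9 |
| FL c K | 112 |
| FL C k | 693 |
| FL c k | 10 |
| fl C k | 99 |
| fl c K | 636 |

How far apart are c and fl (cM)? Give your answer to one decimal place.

The two rarest classes, fl C K and FL c k, are the double crossovers. Comparing them with the parentals, only the c allele has switched, so c is the middle locus and the order is fl – c – k.
Crossovers in the fl–c interval produce the single-crossover classes FL c K and fl C k (112 + 99 = 211) plus the double crossovers (19).
RF(fl–c) = (211 + 19) / 2046 = 230/2046 = 0.1124 → 11.2 cM.

11.2 cM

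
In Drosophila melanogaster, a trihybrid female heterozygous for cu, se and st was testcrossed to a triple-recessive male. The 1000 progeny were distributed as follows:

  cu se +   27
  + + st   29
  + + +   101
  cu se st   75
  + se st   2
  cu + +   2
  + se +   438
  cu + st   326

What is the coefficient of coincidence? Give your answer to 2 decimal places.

The two most frequent reciprocal classes, + se + and cu + st, are the parental types, so the F1 was + se + / cu + st.
The two rarest classes, + se st and cu + +, are the double crossovers. Comparing them with the parentals, only the st allele has switched, so st is the middle locus and the order is cu – st – se.
cu–st: (56 + 4)/1000 = 0.0600; st–se: (176 + 4)/1000 = 0.1800.
Expected DCO frequency = 0.0600 × 0.1800 ≈ 0.01080; observed = 4/1000 ≈ 0.00400.
Coefficient of coincidence = 0.00400/0.01080 ≈ 0.37.

0.37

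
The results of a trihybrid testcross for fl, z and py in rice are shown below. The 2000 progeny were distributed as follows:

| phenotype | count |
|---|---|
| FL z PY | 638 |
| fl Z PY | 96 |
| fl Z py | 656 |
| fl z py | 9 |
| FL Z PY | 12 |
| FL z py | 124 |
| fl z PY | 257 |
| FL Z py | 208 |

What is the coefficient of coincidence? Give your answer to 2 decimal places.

The two most frequent reciprocal classes, FL z PY and fl Z py, are the parental types, so the F1 was FL z PY / fl Z py.
The two rarest classes, FL Z PY and fl z py, are the double crossovers. Comparing them with the parentals, only the z allele has switched, so z is the middle locus and the order is py – z – fl.
py–z: (220 + 21)/2000 = 0.1205; z–fl: (465 + 21)/2000 = 0.2430.
Expected DCO frequency = 0.1205 × 0.2430 ≈ 0.02928; observed = 21/2000 ≈ 0.01050.
Coefficient of coincidence = 0.01050/0.02928 ≈ 0.36.

0.36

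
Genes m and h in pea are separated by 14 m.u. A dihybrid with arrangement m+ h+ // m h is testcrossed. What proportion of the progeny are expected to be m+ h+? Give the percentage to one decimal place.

43.0%

A map distance of 14 m.u. corresponds to a recombination frequency of 0.140.
The F1 is m+ h+ / m h, so m+ h+ is a parental gamete class with expected frequency (1 − r)/2 = 0.860/2 = 0.4300.
That is 0.4300 = 43.0% of the progeny.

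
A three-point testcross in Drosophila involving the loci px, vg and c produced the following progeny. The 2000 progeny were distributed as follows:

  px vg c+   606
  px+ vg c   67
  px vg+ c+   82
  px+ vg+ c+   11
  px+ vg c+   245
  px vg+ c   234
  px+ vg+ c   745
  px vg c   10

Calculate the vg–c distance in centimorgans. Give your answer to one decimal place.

The two most frequent reciprocal classes, px+ vg+ c and px vg c+, are the parental types, so the F1 was px+ vg+ c / px vg c+.
The two rarest classes, px+ vg+ c+ and px vg c, are the double crossovers. Comparing them with the parentals, only the c allele has switched, so c is the middle locus and the order is vg – c – px.
Crossovers in the vg–c interval produce the single-crossover classes px+ vg c and px vg+ c+ (67 + 82 = 149) plus the double crossovers (21).
RF(vg–c) = (149 + 21) / 2000 = 170/2000 = 0.0850 → 8.5 centimorgans.

8.5 centimorgans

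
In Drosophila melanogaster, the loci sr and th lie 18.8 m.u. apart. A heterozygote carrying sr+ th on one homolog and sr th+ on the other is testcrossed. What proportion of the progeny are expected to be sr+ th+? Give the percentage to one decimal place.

9.4%

A map distance of 18.8 m.u. corresponds to a recombination frequency of 0.188.
The F1 is sr+ th / sr th+, so sr+ th+ is a recombinant gamete class with expected frequency r/2 = 0.188/2 = 0.0940.
That is 0.0940 = 9.4% of the progeny.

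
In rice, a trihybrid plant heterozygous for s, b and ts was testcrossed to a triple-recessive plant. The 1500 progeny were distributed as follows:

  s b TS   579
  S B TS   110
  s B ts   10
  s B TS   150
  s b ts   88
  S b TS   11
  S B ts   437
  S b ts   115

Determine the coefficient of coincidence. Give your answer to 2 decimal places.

The two most frequent reciprocal classes, s b TS and S B ts, are the parental types, so the F1 was s b TS / S B ts.
The two rarest classes, S b TS and s B ts, are the double crossovers. Comparing them with the parentals, only the s allele has switched, so s is the middle locus and the order is b – s – ts.
b–s: (265 + 21)/1500 = 0.1907; s–ts: (198 + 21)/1500 = 0.1460.
Expected DCO frequency = 0.1907 × 0.1460 ≈ 0.02784; observed = 21/1500 ≈ 0.01400.
Coefficient of coincidence = 0.01400/0.02784 ≈ 0.50.

0.50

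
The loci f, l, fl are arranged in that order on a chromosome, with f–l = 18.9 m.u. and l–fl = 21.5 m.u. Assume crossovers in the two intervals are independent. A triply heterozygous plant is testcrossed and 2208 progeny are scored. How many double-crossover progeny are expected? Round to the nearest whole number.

90

Map distances give recombination frequencies of 0.189 and 0.215 for the two intervals.
With no interference, expected double-crossover frequency = 0.189 × 0.215 = 0.04063.
Expected number = 0.04063 × 2208 = 89.72 ≈ 90.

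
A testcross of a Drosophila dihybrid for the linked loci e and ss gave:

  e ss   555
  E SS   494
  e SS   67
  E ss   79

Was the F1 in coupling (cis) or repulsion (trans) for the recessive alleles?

The two most frequent classes are E SS (494) and e ss (555); these are the parental (non-recombinant) types.
So the F1 carried E SS on one chromosome and e ss on the other — the recessive alleles are on the same chromosome (cis / coupling).

cis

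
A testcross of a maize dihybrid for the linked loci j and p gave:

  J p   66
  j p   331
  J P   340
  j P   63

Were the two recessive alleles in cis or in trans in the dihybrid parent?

cis

The two most frequent classes are J P (340) and j p (331); these are the parental (non-recombinant) types.
So the F1 carried J P on one chromosome and j p on the other — the recessive alleles are on the same chromosome (cis / coupling).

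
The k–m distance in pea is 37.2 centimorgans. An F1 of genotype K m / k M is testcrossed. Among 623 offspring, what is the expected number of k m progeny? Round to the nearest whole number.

116

A map distance of 37.2 centimorgans corresponds to a recombination frequency of 0.372.
The F1 is K m / k M, so k m is a recombinant gamete class with expected frequency r/2 = 0.372/2 = 0.1860.
Expected number = 0.1860 × 623 = 115.88 ≈ 116.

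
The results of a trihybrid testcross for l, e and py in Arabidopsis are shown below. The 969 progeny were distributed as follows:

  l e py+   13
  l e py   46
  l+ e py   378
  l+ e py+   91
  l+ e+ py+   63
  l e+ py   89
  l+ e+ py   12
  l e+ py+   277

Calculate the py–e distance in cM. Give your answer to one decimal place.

21.2 cM

The two most frequent reciprocal classes, l e+ py+ and l+ e py, are the parental types, so the F1 was l e+ py+ / l+ e py.
The two rarest classes, l e py+ and l+ e+ py, are the double crossovers. Comparing them with the parentals, only the e allele has switched, so e is the middle locus and the order is py – e – l.
Crossovers in the py–e interval produce the single-crossover classes l e+ py and l+ e py+ (89 + 91 = 180) plus the double crossovers (25).
RF(py–e) = (180 + 25) / 969 = 205/969 = 0.2116 → 21.2 cM.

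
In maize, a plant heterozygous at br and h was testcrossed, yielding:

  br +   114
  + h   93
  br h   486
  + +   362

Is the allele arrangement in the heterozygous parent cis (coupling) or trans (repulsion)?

The two most frequent classes are + + (362) and br h (486); these are the parental (non-recombinant) types.
So the F1 carried + + on one chromosome and br h on the other — the recessive alleles are on the same chromosome (cis / coupling).

cis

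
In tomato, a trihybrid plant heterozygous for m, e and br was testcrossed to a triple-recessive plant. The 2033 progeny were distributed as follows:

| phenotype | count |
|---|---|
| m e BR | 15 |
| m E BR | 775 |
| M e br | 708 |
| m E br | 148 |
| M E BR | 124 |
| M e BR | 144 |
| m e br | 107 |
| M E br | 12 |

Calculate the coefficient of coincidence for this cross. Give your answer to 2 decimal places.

The two most frequent reciprocal classes, m E BR and M e br, are the parental types, so the F1 was m E BR / M e br.
The two rarest classes, m e BR and M E br, are the double crossovers. Comparing them with the parentals, only the e allele has switched, so e is the middle locus and the order is m – e – br.
m–e: (231 + 27)/2033 = 0.1269; e–br: (292 + 27)/2033 = 0.1569.
Expected DCO frequency = 0.1269 × 0.1569 ≈ 0.01991; observed = 27/2033 ≈ 0.01328.
Coefficient of coincidence = 0.01328/0.01991 ≈ 0.67.

0.67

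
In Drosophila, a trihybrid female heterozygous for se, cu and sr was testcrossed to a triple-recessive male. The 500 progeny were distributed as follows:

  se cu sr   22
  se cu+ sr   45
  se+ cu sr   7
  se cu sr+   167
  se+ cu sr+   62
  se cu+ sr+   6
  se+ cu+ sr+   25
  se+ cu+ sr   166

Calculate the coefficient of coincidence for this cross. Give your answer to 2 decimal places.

0.90

The two most frequent reciprocal classes, se+ cu+ sr and se cu sr+, are the parental types, so the F1 was se+ cu+ sr / se cu sr+.
The two rarest classes, se+ cu sr and se cu+ sr+, are the double crossovers. Comparing them with the parentals, only the cu allele has switched, so cu is the middle locus and the order is sr – cu – se.
sr–cu: (47 + 13)/500 = 0.1200; cu–se: (107 + 13)/500 = 0.2400.
Expected DCO frequency = 0.1200 × 0.2400 ≈ 0.02880; observed = 13/500 ≈ 0.02600.
Coefficient of coincidence = 0.02600/0.02880 ≈ 0.90.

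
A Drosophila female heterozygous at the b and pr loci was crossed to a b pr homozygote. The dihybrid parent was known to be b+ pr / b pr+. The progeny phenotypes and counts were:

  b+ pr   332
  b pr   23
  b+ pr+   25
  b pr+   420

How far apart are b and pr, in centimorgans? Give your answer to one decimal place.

6.0 centimorgans

The recombinant classes are b+ pr+ and b pr: 25 + 23 = 48.
Recombination frequency = 48/800 = 0.0600 ≈ 6.0%, i.e. 6.0 centimorgans.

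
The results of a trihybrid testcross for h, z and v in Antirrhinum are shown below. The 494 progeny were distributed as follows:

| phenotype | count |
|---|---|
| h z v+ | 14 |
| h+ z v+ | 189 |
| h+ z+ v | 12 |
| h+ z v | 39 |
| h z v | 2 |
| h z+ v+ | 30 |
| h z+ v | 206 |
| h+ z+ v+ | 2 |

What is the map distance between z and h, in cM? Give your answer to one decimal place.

6.1 cM

The two most frequent reciprocal classes, h+ z v+ and h z+ v, are the parental types, so the F1 was h+ z v+ / h z+ v.
The two rarest classes, h+ z+ v+ and h z v, are the double crossovers. Comparing them with the parentals, only the z allele has switched, so z is the middle locus and the order is v – z – h.
Crossovers in the z–h interval produce the single-crossover classes h z v+ and h+ z+ v (14 + 12 = 26) plus the double crossovers (4).
RF(z–h) = (26 + 4) / 494 = 30/494 = 0.0607 → 6.1 cM.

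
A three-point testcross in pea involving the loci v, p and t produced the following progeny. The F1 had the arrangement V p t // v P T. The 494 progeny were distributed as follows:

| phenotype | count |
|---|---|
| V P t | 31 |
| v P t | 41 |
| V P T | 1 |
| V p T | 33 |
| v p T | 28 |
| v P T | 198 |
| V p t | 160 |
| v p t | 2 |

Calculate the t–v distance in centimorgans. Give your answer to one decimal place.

The two rarest classes, v p t and V P T, are the double crossovers. Comparing them with the parentals, only the v allele has switched, so v is the middle locus and the order is t – v – p.
Crossovers in the t–v interval produce the single-crossover classes V p T and v P t (33 + 41 = 74) plus the double crossovers (3).
RF(t–v) = (74 + 3) / 494 = 77/494 = 0.1559 → 15.6 centimorgans.

15.6 centimorgans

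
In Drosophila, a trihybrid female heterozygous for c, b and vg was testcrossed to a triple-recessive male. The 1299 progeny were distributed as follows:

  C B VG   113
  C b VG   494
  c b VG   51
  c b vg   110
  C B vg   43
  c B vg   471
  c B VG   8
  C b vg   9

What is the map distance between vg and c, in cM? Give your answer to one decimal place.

The two most frequent reciprocal classes, C b VG and c B vg, are the parental types, so the F1 was C b VG / c B vg.
The two rarest classes, C b vg and c B VG, are the double crossovers. Comparing them with the parentals, only the vg allele has switched, so vg is the middle locus and the order is c – vg – b.
Crossovers in the c–vg interval produce the single-crossover classes c b VG and C B vg (51 + 43 = 94) plus the double crossovers (17).
RF(c–vg) = (94 + 17) / 1299 = 111/1299 = 0.0855 → 8.5 cM.

8.5 cM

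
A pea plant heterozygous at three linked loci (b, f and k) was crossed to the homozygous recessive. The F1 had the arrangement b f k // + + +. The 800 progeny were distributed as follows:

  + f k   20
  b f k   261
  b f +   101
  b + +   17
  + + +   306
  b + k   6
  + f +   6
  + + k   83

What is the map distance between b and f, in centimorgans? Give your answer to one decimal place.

The two rarest classes, b + k and + f +, are the double crossovers. Comparing them with the parentals, only the f allele has switched, so f is the middle locus and the order is k – f – b.
Crossovers in the f–b interval produce the single-crossover classes + f k and b + + (20 + 17 = 37) plus the double crossovers (12).
RF(f–b) = (37 + 12) / 800 = 49/800 = 0.0612 → 6.1 centimorgans.

6.1 centimorgans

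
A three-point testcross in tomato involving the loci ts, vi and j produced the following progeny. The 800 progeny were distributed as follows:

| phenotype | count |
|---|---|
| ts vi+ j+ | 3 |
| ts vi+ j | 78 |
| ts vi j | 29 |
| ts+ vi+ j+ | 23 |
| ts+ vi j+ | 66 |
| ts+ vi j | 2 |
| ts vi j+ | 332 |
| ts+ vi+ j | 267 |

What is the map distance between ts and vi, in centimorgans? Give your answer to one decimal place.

18.6 centimorgans

The two most frequent reciprocal classes, ts vi j+ and ts+ vi+ j, are the parental types, so the F1 was ts vi j+ / ts+ vi+ j.
The two rarest classes, ts vi+ j+ and ts+ vi j, are the double crossovers. Comparing them with the parentals, only the vi allele has switched, so vi is the middle locus and the order is j – vi – ts.
Crossovers in the vi–ts interval produce the single-crossover classes ts+ vi j+ and ts vi+ j (66 + 78 = 144) plus the double crossovers (5).
RF(vi–ts) = (144 + 5) / 800 = 149/800 = 0.1862 → 18.6 centimorgans.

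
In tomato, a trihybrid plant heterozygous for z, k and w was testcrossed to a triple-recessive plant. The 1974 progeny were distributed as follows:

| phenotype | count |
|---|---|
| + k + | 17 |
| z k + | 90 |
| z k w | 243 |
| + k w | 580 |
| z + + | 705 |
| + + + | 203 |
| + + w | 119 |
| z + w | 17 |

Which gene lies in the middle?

w

The two most frequent reciprocal classes, z + + and + k w, are the parental types, so the F1 was z + + / + k w.
The two rarest classes, z + w and + k +, are the double crossovers. Comparing them with the parentals, only the w allele has switched, so w is the middle locus and the order is z – w – k.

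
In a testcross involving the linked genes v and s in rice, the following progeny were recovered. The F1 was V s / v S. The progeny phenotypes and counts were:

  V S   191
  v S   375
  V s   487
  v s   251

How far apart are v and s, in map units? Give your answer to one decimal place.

The recombinant classes are V S and v s: 191 + 251 = 442.
Recombination frequency = 442/1304 = 0.3390 ≈ 33.9%, i.e. 33.9 map units.

33.9 map units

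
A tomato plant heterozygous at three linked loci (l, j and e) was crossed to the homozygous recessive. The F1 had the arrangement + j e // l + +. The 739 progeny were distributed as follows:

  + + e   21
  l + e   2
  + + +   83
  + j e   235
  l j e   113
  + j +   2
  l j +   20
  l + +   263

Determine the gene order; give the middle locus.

e

The two rarest classes, + j + and l + e, are the double crossovers. Comparing them with the parentals, only the e allele has switched, so e is the middle locus and the order is l – e – j.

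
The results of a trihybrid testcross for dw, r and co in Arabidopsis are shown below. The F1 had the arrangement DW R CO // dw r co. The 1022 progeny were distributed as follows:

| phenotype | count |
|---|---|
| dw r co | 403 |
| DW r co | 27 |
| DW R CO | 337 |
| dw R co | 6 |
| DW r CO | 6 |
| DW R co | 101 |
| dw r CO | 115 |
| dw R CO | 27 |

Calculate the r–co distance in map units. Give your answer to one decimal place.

The two rarest classes, DW r CO and dw R co, are the double crossovers. Comparing them with the parentals, only the r allele has switched, so r is the middle locus and the order is co – r – dw.
Crossovers in the co–r interval produce the single-crossover classes DW R co and dw r CO (101 + 115 = 216) plus the double crossovers (12).
RF(co–r) = (216 + 12) / 1022 = 228/1022 = 0.2231 → 22.3 map units.

22.3 map units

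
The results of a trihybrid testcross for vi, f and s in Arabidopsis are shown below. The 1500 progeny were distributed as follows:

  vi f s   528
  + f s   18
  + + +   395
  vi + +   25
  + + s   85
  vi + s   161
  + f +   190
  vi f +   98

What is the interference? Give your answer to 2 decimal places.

The two most frequent reciprocal classes, vi f s and + + +, are the parental types, so the F1 was vi f s / + + +.
The two rarest classes, + f s and vi + +, are the double crossovers. Comparing them with the parentals, only the vi allele has switched, so vi is the middle locus and the order is s – vi – f.
s–vi: (183 + 43)/1500 = 0.1507; vi–f: (351 + 43)/1500 = 0.2627.
Expected DCO frequency = 0.1507 × 0.2627 ≈ 0.03959; observed = 43/1500 ≈ 0.02867.
Coefficient of coincidence = 0.02867/0.03959 ≈ 0.72; interference = 1 − 0.72 = 0.28.

0.28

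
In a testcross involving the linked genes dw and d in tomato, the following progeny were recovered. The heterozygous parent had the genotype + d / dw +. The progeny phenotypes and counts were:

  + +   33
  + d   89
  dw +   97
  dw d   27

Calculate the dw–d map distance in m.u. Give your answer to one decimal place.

24.4 m.u.

The recombinant classes are + + and dw d: 33 + 27 = 60.
Recombination frequency = 60/246 = 0.2439 ≈ 24.4%, i.e. 24.4 m.u.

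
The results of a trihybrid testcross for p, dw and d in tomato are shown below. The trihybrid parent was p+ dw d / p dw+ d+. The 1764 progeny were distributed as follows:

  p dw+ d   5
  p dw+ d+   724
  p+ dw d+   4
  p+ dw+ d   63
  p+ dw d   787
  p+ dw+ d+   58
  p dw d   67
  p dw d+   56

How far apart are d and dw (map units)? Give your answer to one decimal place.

7.3 map units

The two rarest classes, p+ dw d+ and p dw+ d, are the double crossovers. Comparing them with the parentals, only the d allele has switched, so d is the middle locus and the order is dw – d – p.
Crossovers in the dw–d interval produce the single-crossover classes p+ dw+ d and p dw d+ (63 + 56 = 119) plus the double crossovers (9).
RF(dw–d) = (119 + 9) / 1764 = 128/1764 = 0.0726 → 7.3 map units.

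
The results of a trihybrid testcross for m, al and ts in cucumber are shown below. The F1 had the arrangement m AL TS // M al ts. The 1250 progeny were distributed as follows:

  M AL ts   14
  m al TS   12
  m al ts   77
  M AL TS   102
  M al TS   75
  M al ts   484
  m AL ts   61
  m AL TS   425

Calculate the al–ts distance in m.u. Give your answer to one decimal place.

13.0 m.u.

The two rarest classes, m al TS and M AL ts, are the double crossovers. Comparing them with the parentals, only the al allele has switched, so al is the middle locus and the order is m – al – ts.
Crossovers in the al–ts interval produce the single-crossover classes m AL ts and M al TS (61 + 75 = 136) plus the double crossovers (26).
RF(al–ts) = (136 + 26) / 1250 = 162/1250 = 0.1296 → 13.0 m.u.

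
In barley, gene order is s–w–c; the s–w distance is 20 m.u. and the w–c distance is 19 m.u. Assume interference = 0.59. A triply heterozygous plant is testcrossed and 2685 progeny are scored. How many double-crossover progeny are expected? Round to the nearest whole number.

Map distances give recombination frequencies of 0.200 and 0.190 for the two intervals.
With interference 0.59 (so coincidence = 0.41), expected double-crossover frequency = 0.200 × 0.190 × 0.41 = 0.01558.
Expected number = 0.01558 × 2685 = 41.83 ≈ 42.

42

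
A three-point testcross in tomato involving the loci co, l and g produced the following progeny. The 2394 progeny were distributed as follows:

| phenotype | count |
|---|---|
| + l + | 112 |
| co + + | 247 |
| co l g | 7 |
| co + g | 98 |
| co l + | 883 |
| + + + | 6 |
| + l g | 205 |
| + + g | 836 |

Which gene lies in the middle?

g

The two most frequent reciprocal classes, co l + and + + g, are the parental types, so the F1 was co l + / + + g.
The two rarest classes, co l g and + + +, are the double crossovers. Comparing them with the parentals, only the g allele has switched, so g is the middle locus and the order is co – g – l.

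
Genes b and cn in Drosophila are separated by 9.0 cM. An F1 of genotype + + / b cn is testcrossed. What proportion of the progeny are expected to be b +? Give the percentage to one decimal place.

A map distance of 9.0 cM corresponds to a recombination frequency of 0.090.
The F1 is + + / b cn, so b + is a recombinant gamete class with expected frequency r/2 = 0.090/2 = 0.0450.
That is 0.0450 = 4.5% of the progeny.

4.5%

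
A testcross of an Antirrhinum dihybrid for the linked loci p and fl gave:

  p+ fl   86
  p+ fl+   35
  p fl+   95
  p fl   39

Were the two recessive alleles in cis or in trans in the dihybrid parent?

trans

The two most frequent classes are p+ fl (86) and p fl+ (95); these are the parental (non-recombinant) types.
So the F1 carried p+ fl on one chromosome and p fl+ on the other — the recessive alleles are on opposite chromosomes (trans / repulsion).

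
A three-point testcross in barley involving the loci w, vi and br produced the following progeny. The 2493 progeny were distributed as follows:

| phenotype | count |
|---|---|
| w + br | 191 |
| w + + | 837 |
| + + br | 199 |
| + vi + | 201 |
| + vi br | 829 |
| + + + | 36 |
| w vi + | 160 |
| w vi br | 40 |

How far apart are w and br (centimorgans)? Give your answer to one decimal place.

18.8 centimorgans

The two most frequent reciprocal classes, + vi br and w + +, are the parental types, so the F1 was + vi br / w + +.
The two rarest classes, w vi br and + + +, are the double crossovers. Comparing them with the parentals, only the w allele has switched, so w is the middle locus and the order is vi – w – br.
Crossovers in the w–br interval produce the single-crossover classes + vi + and w + br (201 + 191 = 392) plus the double crossovers (76).
RF(w–br) = (392 + 76) / 2493 = 468/2493 = 0.1877 → 18.8 centimorgans.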